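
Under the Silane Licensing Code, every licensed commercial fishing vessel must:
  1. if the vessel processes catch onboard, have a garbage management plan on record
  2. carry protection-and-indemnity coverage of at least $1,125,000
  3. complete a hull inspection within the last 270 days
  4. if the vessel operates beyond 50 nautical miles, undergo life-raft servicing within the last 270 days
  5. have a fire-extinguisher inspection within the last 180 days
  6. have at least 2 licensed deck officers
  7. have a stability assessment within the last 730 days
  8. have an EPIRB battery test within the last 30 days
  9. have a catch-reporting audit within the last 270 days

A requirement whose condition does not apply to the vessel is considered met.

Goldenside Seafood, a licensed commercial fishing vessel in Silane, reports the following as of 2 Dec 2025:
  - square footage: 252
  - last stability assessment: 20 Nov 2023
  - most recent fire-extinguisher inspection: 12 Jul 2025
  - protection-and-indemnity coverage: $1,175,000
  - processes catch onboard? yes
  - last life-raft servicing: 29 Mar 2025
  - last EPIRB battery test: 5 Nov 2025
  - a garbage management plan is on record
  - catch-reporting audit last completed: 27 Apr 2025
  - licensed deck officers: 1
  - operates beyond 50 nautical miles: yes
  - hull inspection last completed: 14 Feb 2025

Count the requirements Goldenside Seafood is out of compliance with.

1. condition 'processes catch onboard' holds; garbage management plan present → met
2. protection-and-indemnity coverage $1,175,000 ≥ $1,125,000 → met
3. hull inspection 291 days ago vs limit 270 → not met
4. condition 'operates beyond 50 nautical miles' holds; life-raft servicing 248 days ago vs limit 270 → met
5. fire-extinguisher inspection 143 days ago vs limit 180 → met
6. licensed deck officers 1 < 2 → not met
7. stability assessment 743 days ago vs limit 730 → not met
8. EPIRB battery test 27 days ago vs limit 30 → met
9. catch-reporting audit 219 days ago vs limit 270 → met
Not met: 3 of 9

3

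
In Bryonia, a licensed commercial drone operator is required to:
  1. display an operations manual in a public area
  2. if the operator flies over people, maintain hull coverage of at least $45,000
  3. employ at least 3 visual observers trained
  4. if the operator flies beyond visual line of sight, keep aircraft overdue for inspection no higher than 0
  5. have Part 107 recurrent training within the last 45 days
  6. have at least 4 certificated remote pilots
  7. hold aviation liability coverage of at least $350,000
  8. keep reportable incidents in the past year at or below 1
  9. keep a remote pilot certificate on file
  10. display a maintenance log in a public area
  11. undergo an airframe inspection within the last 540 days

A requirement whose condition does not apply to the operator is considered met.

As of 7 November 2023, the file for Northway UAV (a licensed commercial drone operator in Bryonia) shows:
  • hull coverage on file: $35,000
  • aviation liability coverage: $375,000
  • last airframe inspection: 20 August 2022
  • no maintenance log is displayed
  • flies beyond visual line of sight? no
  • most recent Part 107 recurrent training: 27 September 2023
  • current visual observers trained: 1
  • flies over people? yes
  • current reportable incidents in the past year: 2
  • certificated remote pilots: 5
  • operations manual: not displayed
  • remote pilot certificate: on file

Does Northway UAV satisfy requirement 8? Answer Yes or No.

8. reportable incidents in the past year 2 > 1 → not met

No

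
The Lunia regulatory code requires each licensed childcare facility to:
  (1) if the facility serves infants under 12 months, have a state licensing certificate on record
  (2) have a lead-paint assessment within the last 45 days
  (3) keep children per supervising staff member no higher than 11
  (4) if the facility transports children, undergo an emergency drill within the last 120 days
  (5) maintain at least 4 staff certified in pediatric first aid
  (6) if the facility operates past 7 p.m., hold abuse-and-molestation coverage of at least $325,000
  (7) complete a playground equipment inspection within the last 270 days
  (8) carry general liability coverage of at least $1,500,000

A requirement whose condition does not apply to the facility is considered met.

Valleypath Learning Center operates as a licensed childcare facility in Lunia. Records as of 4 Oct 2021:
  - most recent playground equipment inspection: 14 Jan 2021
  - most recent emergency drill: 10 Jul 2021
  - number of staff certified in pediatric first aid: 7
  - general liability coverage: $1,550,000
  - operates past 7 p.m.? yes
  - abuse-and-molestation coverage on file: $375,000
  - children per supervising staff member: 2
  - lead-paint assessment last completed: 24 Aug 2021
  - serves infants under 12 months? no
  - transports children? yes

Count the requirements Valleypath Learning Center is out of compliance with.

1. condition 'serves infants under 12 months' does not hold → requirement n/a → met
2. lead-paint assessment 41 days ago vs limit 45 → met
3. children per supervising staff member 2 ≤ 11 → met
4. condition 'transports children' holds; emergency drill 86 days ago vs limit 120 → met
5. staff certified in pediatric first aid 7 ≥ 4 → met
6. condition 'operates past 7 p.m.' holds; abuse-and-molestation coverage $375,000 ≥ $325,000 → met
7. playground equipment inspection 263 days ago vs limit 270 → met
8. general liability coverage $1,550,000 ≥ $1,500,000 → met
Not met: 0 of 8

0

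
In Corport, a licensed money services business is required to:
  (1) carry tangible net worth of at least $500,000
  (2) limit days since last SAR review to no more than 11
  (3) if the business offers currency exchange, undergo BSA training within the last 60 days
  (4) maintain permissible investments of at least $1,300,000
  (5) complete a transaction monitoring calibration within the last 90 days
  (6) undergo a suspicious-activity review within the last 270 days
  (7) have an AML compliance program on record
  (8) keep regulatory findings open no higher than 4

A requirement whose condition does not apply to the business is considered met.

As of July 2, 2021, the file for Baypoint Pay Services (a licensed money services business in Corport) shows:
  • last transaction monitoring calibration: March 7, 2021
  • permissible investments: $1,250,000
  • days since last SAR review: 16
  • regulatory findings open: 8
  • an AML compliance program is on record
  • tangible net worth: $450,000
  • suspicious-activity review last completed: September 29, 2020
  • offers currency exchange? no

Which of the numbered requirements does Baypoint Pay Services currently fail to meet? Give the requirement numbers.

1, 2, 4, 5, 6, 8

1. tangible net worth $450,000 < $500,000 → not met
2. days since last SAR review 16 > 11 → not met
3. condition 'offers currency exchange' does not hold → requirement n/a → met
4. permissible investments $1,250,000 < $1,300,000 → not met
5. transaction monitoring calibration 117 days ago vs limit 90 → not met
6. suspicious-activity review 276 days ago vs limit 270 → not met
7. AML compliance program present → met
8. regulatory findings open 8 > 4 → not met
Not met: 1, 2, 4, 5, 6, 8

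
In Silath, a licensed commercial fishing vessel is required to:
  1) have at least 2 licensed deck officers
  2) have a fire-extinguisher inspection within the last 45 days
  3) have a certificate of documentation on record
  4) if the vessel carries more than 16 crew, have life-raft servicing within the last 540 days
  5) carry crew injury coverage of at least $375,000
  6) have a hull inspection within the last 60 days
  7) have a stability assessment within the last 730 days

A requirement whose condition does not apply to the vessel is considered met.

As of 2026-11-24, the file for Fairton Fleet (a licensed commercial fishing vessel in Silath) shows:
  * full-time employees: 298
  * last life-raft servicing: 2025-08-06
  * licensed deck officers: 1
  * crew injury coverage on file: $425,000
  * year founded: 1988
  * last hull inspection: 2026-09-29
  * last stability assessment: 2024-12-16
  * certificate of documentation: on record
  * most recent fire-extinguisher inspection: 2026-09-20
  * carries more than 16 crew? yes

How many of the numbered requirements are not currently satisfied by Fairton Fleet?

1. licensed deck officers 1 < 2 → not met
2. fire-extinguisher inspection 65 days ago vs limit 45 → not met
3. certificate of documentation present → met
4. condition 'carries more than 16 crew' holds; life-raft servicing 475 days ago vs limit 540 → met
5. crew injury coverage $425,000 ≥ $375,000 → met
6. hull inspection 56 days ago vs limit 60 → met
7. stability assessment 708 days ago vs limit 730 → met
Not met: 2 of 7

2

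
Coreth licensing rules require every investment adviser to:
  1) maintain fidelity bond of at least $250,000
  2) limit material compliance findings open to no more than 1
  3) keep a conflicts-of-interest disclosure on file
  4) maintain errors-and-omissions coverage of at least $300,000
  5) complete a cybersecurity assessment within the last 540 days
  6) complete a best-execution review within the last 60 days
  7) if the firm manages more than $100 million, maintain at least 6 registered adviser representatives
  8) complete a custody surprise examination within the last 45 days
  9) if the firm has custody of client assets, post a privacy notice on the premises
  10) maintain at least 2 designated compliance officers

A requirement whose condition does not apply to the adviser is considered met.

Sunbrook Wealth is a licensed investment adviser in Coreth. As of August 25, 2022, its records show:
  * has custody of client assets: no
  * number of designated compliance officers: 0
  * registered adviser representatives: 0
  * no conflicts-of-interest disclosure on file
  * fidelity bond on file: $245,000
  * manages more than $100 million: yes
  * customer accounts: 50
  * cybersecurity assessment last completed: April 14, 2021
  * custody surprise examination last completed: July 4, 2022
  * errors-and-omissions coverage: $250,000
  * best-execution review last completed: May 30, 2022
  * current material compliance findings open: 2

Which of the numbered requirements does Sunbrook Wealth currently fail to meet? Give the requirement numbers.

1, 2, 3, 4, 6, 7, 8, 10

1. fidelity bond $245,000 < $250,000 → not met
2. material compliance findings open 2 > 1 → not met
3. conflicts-of-interest disclosure absent → not met
4. errors-and-omissions coverage $250,000 < $300,000 → not met
5. cybersecurity assessment 498 days ago vs limit 540 → met
6. best-execution review 87 days ago vs limit 60 → not met
7. condition 'manages more than $100 million' holds; registered adviser representatives 0 < 6 → not met
8. custody surprise examination 52 days ago vs limit 45 → not met
9. condition 'has custody of client assets' does not hold → requirement n/a → met
10. designated compliance officers 0 < 2 → not met
Not met: 1, 2, 3, 4, 6, 7, 8, 10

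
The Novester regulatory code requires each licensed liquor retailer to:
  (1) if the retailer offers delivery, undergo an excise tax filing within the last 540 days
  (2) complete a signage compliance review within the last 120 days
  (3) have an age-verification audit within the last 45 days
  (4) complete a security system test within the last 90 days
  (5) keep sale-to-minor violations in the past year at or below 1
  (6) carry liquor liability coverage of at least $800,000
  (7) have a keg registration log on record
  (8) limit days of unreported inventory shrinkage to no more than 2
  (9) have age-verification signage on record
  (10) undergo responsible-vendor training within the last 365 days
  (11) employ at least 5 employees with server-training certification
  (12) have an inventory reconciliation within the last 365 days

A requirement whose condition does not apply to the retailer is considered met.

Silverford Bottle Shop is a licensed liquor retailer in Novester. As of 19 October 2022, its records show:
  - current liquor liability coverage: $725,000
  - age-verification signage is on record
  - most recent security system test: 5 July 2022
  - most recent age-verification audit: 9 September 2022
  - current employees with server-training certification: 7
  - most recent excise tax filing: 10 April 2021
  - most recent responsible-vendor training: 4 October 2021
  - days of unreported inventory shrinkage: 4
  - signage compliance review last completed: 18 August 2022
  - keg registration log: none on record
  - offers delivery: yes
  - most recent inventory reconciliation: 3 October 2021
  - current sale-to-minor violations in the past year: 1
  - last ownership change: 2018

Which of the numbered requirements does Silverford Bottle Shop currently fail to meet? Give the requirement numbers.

1. condition 'offers delivery' holds; excise tax filing 557 days ago vs limit 540 → not met
2. signage compliance review 62 days ago vs limit 120 → met
3. age-verification audit 40 days ago vs limit 45 → met
4. security system test 106 days ago vs limit 90 → not met
5. sale-to-minor violations in the past year 1 ≤ 1 → met
6. liquor liability coverage $725,000 < $800,000 → not met
7. keg registration log absent → not met
8. days of unreported inventory shrinkage 4 > 2 → not met
9. age-verification signage present → met
10. responsible-vendor training 380 days ago vs limit 365 → not met
11. employees with server-training certification 7 ≥ 5 → met
12. inventory reconciliation 381 days ago vs limit 365 → not met
Not met: 1, 4, 6, 7, 8, 10, 12

1, 4, 6, 7, 8, 10, 12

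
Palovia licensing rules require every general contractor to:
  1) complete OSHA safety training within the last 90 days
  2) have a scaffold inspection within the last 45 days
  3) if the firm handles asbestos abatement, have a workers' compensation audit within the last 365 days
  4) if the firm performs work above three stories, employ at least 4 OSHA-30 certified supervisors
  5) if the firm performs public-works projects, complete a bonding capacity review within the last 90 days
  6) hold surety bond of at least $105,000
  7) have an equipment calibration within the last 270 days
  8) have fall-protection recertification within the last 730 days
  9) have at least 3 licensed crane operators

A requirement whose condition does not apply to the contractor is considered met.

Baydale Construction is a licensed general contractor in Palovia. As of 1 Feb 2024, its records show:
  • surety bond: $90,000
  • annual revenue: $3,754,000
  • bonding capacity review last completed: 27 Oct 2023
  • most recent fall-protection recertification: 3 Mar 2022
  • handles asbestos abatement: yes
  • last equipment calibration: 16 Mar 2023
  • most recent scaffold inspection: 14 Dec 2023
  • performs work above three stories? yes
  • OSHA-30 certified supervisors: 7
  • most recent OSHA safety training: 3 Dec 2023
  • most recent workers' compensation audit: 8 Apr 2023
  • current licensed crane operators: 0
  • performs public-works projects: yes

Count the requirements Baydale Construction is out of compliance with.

1. OSHA safety training 60 days ago vs limit 90 → met
2. scaffold inspection 49 days ago vs limit 45 → not met
3. condition 'handles asbestos abatement' holds; workers' compensation audit 299 days ago vs limit 365 → met
4. condition 'performs work above three stories' holds; OSHA-30 certified supervisors 7 ≥ 4 → met
5. condition 'performs public-works projects' holds; bonding capacity review 97 days ago vs limit 90 → not met
6. surety bond $90,000 < $105,000 → not met
7. equipment calibration 322 days ago vs limit 270 → not met
8. fall-protection recertification 700 days ago vs limit 730 → met
9. licensed crane operators 0 < 3 → not met
Not met: 5 of 9

5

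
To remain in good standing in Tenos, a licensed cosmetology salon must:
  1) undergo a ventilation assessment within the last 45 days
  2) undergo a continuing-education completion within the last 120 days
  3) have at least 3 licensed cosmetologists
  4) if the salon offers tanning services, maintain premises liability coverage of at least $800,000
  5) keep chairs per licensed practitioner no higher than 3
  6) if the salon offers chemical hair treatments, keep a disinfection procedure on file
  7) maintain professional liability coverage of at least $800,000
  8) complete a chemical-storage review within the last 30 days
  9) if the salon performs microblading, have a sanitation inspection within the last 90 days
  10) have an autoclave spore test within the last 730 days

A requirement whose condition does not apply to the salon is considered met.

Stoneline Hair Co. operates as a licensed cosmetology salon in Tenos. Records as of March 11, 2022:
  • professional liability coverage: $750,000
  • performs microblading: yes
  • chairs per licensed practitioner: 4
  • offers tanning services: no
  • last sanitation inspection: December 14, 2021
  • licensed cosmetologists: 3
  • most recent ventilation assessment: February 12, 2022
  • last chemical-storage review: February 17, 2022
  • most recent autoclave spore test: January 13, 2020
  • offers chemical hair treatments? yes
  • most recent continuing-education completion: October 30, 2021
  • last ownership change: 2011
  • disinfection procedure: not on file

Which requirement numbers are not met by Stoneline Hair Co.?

2, 5, 6, 7, 10

1. ventilation assessment 27 days ago vs limit 45 → met
2. continuing-education completion 132 days ago vs limit 120 → not met
3. licensed cosmetologists 3 ≥ 3 → met
4. condition 'offers tanning services' does not hold → requirement n/a → met
5. chairs per licensed practitioner 4 > 3 → not met
6. condition 'offers chemical hair treatments' holds; disinfection procedure absent → not met
7. professional liability coverage $750,000 < $800,000 → not met
8. chemical-storage review 22 days ago vs limit 30 → met
9. condition 'performs microblading' holds; sanitation inspection 87 days ago vs limit 90 → met
10. autoclave spore test 788 days ago vs limit 730 → not met
Not met: 2, 5, 6, 7, 10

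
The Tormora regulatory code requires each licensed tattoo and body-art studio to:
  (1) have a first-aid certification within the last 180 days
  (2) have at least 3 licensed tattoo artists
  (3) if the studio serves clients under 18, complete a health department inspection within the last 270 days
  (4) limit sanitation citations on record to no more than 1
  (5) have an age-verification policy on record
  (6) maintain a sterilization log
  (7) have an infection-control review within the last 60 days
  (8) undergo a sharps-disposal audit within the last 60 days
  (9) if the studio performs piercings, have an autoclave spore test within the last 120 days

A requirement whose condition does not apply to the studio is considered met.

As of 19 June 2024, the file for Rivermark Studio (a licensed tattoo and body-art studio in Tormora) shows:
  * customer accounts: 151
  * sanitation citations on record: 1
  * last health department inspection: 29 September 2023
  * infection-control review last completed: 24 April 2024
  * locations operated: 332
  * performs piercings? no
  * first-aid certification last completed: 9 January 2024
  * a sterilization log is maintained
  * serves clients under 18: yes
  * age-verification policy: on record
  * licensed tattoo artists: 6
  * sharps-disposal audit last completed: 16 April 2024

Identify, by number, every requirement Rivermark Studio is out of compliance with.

1. first-aid certification 162 days ago vs limit 180 → met
2. licensed tattoo artists 6 ≥ 3 → met
3. condition 'serves clients under 18' holds; health department inspection 264 days ago vs limit 270 → met
4. sanitation citations on record 1 ≤ 1 → met
5. age-verification policy present → met
6. sterilization log present → met
7. infection-control review 56 days ago vs limit 60 → met
8. sharps-disposal audit 64 days ago vs limit 60 → not met
9. condition 'performs piercings' does not hold → requirement n/a → met
Not met: 8

8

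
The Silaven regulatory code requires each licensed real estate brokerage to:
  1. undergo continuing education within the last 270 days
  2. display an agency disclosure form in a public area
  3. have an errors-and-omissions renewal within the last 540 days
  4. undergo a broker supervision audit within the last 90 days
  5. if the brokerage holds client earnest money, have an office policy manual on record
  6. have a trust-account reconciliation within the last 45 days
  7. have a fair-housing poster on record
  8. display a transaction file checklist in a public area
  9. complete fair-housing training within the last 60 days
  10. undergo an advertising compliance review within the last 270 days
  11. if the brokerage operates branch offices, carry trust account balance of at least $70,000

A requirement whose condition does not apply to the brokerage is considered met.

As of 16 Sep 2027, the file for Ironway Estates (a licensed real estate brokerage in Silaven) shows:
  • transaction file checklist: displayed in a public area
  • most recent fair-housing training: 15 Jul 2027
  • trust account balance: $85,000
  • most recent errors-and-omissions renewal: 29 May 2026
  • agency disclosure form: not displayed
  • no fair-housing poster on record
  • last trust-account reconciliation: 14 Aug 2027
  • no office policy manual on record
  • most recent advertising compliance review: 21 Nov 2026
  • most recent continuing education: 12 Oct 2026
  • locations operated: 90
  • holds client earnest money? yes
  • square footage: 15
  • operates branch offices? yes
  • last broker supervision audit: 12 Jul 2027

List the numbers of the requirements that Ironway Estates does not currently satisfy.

1. continuing education 339 days ago vs limit 270 → not met
2. agency disclosure form absent → not met
3. errors-and-omissions renewal 475 days ago vs limit 540 → met
4. broker supervision audit 66 days ago vs limit 90 → met
5. condition 'holds client earnest money' holds; office policy manual absent → not met
6. trust-account reconciliation 33 days ago vs limit 45 → met
7. fair-housing poster absent → not met
8. transaction file checklist present → met
9. fair-housing training 63 days ago vs limit 60 → not met
10. advertising compliance review 299 days ago vs limit 270 → not met
11. condition 'operates branch offices' holds; trust account balance $85,000 ≥ $70,000 → met
Not met: 1, 2, 5, 7, 9, 10

1, 2, 5, 7, 9, 10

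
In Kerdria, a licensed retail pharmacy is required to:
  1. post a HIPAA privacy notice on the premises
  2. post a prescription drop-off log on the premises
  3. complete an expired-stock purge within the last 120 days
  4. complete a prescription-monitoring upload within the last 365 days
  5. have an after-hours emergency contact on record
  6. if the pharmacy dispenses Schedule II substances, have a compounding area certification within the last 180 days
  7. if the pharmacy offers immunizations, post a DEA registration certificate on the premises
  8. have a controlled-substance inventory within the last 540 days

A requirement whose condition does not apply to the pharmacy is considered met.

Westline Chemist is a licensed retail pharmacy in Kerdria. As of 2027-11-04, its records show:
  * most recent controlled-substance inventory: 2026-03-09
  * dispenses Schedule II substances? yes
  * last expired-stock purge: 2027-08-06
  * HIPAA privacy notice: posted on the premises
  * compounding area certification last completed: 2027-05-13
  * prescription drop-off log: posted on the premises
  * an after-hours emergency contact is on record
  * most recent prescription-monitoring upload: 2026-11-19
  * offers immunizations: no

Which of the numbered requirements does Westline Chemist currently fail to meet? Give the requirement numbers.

1. HIPAA privacy notice present → met
2. prescription drop-off log present → met
3. expired-stock purge 90 days ago vs limit 120 → met
4. prescription-monitoring upload 350 days ago vs limit 365 → met
5. after-hours emergency contact present → met
6. condition 'dispenses Schedule II substances' holds; compounding area certification 175 days ago vs limit 180 → met
7. condition 'offers immunizations' does not hold → requirement n/a → met
8. controlled-substance inventory 605 days ago vs limit 540 → not met
Not met: 8

8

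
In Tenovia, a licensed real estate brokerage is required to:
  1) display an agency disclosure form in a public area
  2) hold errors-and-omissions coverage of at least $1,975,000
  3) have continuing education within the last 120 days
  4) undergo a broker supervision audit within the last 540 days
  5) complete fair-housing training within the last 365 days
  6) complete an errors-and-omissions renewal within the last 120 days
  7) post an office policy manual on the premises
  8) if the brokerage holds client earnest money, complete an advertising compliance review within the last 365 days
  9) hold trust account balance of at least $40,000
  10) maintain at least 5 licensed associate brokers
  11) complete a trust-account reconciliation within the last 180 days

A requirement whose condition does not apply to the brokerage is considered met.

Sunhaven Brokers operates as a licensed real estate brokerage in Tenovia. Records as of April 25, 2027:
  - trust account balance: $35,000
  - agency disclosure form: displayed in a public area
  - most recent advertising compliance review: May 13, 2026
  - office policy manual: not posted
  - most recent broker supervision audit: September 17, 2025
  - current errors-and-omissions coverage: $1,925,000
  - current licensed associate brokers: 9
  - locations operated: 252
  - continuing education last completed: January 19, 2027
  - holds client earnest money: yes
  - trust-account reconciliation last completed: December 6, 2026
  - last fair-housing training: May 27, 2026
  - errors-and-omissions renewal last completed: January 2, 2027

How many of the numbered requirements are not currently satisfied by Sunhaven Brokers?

4

1. agency disclosure form present → met
2. errors-and-omissions coverage $1,925,000 < $1,975,000 → not met
3. continuing education 96 days ago vs limit 120 → met
4. broker supervision audit 585 days ago vs limit 540 → not met
5. fair-housing training 333 days ago vs limit 365 → met
6. errors-and-omissions renewal 113 days ago vs limit 120 → met
7. office policy manual absent → not met
8. condition 'holds client earnest money' holds; advertising compliance review 347 days ago vs limit 365 → met
9. trust account balance $35,000 < $40,000 → not met
10. licensed associate brokers 9 ≥ 5 → met
11. trust-account reconciliation 140 days ago vs limit 180 → met
Not met: 4 of 11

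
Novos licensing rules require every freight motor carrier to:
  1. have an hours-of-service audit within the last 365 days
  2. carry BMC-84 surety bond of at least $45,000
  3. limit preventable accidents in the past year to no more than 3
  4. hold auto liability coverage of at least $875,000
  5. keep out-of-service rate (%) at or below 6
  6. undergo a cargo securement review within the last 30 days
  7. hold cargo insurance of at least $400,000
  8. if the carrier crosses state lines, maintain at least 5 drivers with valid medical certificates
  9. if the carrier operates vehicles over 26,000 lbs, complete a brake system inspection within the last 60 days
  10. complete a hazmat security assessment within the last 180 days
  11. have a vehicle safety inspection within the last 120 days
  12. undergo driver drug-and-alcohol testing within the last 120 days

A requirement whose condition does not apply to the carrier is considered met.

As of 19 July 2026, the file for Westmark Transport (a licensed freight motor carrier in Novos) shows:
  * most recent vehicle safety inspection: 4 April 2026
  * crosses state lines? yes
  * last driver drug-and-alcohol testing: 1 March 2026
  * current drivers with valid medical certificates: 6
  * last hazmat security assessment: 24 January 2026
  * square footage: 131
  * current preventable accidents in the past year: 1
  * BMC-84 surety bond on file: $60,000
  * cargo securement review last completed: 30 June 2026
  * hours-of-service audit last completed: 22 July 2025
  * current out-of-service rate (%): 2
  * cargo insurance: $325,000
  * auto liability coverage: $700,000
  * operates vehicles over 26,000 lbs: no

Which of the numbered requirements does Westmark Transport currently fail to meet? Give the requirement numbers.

4, 7, 12

1. hours-of-service audit 362 days ago vs limit 365 → met
2. BMC-84 surety bond $60,000 ≥ $45,000 → met
3. preventable accidents in the past year 1 ≤ 3 → met
4. auto liability coverage $700,000 < $875,000 → not met
5. out-of-service rate (%) 2 ≤ 6 → met
6. cargo securement review 19 days ago vs limit 30 → met
7. cargo insurance $325,000 < $400,000 → not met
8. condition 'crosses state lines' holds; drivers with valid medical certificates 6 ≥ 5 → met
9. condition 'operates vehicles over 26,000 lbs' does not hold → requirement n/a → met
10. hazmat security assessment 176 days ago vs limit 180 → met
11. vehicle safety inspection 106 days ago vs limit 120 → met
12. driver drug-and-alcohol testing 140 days ago vs limit 120 → not met
Not met: 4, 7, 12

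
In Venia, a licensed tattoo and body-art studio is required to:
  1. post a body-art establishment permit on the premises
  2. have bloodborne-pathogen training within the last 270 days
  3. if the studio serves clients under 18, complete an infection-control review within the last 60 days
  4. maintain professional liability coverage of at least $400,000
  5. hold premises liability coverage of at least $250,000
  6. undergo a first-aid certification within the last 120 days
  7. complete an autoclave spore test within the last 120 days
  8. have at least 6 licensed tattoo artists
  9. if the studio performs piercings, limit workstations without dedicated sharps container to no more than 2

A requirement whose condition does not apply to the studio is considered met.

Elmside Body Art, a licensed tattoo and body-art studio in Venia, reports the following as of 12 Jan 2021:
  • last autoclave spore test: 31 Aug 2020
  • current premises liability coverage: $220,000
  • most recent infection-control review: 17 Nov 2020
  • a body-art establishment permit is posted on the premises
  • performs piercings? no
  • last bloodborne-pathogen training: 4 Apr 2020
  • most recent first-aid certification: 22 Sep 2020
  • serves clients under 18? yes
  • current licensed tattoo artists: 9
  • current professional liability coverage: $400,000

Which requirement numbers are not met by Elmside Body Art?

2, 5, 7

1. body-art establishment permit present → met
2. bloodborne-pathogen training 283 days ago vs limit 270 → not met
3. condition 'serves clients under 18' holds; infection-control review 56 days ago vs limit 60 → met
4. professional liability coverage $400,000 ≥ $400,000 → met
5. premises liability coverage $220,000 < $250,000 → not met
6. first-aid certification 112 days ago vs limit 120 → met
7. autoclave spore test 134 days ago vs limit 120 → not met
8. licensed tattoo artists 9 ≥ 6 → met
9. condition 'performs piercings' does not hold → requirement n/a → met
Not met: 2, 5, 7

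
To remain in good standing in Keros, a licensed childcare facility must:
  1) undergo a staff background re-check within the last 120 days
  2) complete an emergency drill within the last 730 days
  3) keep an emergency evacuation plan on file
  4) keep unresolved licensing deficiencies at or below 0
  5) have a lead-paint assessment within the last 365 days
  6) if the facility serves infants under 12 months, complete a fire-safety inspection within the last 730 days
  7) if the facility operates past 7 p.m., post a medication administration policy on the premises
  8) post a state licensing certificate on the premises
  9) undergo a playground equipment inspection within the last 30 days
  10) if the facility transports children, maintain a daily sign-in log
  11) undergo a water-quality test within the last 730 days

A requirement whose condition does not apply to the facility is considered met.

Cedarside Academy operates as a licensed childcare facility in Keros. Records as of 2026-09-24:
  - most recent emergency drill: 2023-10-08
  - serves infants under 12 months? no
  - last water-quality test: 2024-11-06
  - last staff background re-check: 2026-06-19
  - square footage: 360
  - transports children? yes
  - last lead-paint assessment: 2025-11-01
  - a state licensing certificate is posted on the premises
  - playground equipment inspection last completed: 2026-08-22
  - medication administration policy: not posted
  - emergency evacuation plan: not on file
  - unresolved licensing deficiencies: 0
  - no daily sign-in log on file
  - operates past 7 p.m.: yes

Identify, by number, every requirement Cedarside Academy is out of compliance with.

1. staff background re-check 97 days ago vs limit 120 → met
2. emergency drill 1082 days ago vs limit 730 → not met
3. emergency evacuation plan absent → not met
4. unresolved licensing deficiencies 0 ≤ 0 → met
5. lead-paint assessment 327 days ago vs limit 365 → met
6. condition 'serves infants under 12 months' does not hold → requirement n/a → met
7. condition 'operates past 7 p.m.' holds; medication administration policy absent → not met
8. state licensing certificate present → met
9. playground equipment inspection 33 days ago vs limit 30 → not met
10. condition 'transports children' holds; daily sign-in log absent → not met
11. water-quality test 687 days ago vs limit 730 → met
Not met: 2, 3, 7, 9, 10

2, 3, 7, 9, 10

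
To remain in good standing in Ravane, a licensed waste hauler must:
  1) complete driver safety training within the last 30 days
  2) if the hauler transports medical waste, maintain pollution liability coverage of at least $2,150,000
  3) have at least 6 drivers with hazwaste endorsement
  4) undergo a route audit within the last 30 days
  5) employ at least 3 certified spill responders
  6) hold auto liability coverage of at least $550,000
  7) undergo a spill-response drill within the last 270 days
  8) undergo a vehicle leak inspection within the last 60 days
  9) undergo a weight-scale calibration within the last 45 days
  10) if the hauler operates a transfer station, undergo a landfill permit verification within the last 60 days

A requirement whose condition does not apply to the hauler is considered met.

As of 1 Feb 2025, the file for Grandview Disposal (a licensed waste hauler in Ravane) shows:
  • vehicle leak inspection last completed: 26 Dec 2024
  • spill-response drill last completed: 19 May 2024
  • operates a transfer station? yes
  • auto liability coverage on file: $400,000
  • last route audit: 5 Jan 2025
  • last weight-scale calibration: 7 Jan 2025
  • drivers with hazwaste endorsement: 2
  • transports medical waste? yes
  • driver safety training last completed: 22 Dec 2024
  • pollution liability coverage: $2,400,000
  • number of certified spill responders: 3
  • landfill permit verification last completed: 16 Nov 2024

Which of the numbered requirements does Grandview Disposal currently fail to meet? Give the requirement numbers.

1. driver safety training 41 days ago vs limit 30 → not met
2. condition 'transports medical waste' holds; pollution liability coverage $2,400,000 ≥ $2,150,000 → met
3. drivers with hazwaste endorsement 2 < 6 → not met
4. route audit 27 days ago vs limit 30 → met
5. certified spill responders 3 ≥ 3 → met
6. auto liability coverage $400,000 < $550,000 → not met
7. spill-response drill 258 days ago vs limit 270 → met
8. vehicle leak inspection 37 days ago vs limit 60 → met
9. weight-scale calibration 25 days ago vs limit 45 → met
10. condition 'operates a transfer station' holds; landfill permit verification 77 days ago vs limit 60 → not met
Not met: 1, 3, 6, 10

1, 3, 6, 10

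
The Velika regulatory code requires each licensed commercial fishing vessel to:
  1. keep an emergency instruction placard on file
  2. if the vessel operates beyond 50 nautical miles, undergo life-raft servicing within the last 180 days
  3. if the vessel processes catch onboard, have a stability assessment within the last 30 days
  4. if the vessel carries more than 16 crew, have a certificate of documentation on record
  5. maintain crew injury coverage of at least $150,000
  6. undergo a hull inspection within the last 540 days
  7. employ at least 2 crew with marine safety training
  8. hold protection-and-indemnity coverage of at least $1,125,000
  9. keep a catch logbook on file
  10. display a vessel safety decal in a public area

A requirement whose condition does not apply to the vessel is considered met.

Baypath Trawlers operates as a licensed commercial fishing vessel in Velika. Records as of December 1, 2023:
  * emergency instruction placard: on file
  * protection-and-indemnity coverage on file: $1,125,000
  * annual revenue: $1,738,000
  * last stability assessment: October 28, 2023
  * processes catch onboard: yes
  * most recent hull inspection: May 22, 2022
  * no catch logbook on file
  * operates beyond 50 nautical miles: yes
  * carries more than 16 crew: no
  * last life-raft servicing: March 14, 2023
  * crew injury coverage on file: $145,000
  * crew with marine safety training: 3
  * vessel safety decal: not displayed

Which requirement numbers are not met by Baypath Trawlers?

1. emergency instruction placard present → met
2. condition 'operates beyond 50 nautical miles' holds; life-raft servicing 262 days ago vs limit 180 → not met
3. condition 'processes catch onboard' holds; stability assessment 34 days ago vs limit 30 → not met
4. condition 'carries more than 16 crew' does not hold → requirement n/a → met
5. crew injury coverage $145,000 < $150,000 → not met
6. hull inspection 558 days ago vs limit 540 → not met
7. crew with marine safety training 3 ≥ 2 → met
8. protection-and-indemnity coverage $1,125,000 ≥ $1,125,000 → met
9. catch logbook absent → not met
10. vessel safety decal absent → not met
Not met: 2, 3, 5, 6, 9, 10

2, 3, 5, 6, 9, 10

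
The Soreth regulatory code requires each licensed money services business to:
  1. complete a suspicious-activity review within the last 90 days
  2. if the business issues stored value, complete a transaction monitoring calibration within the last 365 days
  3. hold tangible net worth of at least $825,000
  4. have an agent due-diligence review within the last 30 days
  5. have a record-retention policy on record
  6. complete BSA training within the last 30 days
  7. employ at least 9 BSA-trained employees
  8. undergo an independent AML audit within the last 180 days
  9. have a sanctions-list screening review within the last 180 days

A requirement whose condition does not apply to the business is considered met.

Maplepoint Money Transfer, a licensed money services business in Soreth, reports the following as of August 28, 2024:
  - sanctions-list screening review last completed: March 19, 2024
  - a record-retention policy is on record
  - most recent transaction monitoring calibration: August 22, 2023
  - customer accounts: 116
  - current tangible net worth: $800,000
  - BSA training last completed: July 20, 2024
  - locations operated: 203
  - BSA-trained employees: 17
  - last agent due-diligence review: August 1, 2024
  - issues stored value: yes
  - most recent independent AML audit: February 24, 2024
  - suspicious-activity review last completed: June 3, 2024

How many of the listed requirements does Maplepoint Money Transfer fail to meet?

1. suspicious-activity review 86 days ago vs limit 90 → met
2. condition 'issues stored value' holds; transaction monitoring calibration 372 days ago vs limit 365 → not met
3. tangible net worth $800,000 < $825,000 → not met
4. agent due-diligence review 27 days ago vs limit 30 → met
5. record-retention policy present → met
6. BSA training 39 days ago vs limit 30 → not met
7. BSA-trained employees 17 ≥ 9 → met
8. independent AML audit 186 days ago vs limit 180 → not met
9. sanctions-list screening review 162 days ago vs limit 180 → met
Not met: 4 of 9

4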